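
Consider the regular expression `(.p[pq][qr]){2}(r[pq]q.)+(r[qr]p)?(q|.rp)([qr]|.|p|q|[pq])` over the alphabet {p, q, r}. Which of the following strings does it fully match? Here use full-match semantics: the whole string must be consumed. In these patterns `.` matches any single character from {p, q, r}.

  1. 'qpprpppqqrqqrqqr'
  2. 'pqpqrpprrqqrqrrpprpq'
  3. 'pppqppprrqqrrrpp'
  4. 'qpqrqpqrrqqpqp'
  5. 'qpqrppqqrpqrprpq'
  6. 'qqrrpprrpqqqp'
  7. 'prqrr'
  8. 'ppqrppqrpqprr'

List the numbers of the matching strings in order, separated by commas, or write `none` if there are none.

1 → no match
2 → no match
3 → match
4 → match
5 → match
6 → no match
7 → no match
8 → no match

3, 4, 5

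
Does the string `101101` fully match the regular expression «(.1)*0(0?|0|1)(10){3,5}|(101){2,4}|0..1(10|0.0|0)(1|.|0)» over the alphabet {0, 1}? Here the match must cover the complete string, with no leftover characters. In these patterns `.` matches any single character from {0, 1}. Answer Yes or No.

Yes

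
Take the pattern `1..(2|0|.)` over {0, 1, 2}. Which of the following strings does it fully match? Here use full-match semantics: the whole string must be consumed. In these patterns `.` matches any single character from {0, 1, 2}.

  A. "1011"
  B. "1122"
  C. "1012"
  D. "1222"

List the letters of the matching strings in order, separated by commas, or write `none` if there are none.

A. "1011" → match
B. "1122" → match
C. "1012" → match
D. "1222" → match

A, B, C, D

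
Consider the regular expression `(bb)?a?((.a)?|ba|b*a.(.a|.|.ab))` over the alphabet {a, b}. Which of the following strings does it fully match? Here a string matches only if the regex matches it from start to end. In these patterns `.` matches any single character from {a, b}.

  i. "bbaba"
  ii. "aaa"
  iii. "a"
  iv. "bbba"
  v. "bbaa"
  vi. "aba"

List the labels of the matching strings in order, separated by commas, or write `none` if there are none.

i → match
ii → match
iii → match
iv → match
v → match
vi → match

i, ii, iii, iv, v, vi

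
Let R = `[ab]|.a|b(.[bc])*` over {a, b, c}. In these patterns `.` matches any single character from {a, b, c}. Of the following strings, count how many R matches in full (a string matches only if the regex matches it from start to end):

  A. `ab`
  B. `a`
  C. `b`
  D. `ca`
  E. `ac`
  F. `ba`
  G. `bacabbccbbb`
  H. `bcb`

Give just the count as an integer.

6

A → no match
B → match
C → match
D → match
E → no match
F → match
G → match
H → match
Total matched: 6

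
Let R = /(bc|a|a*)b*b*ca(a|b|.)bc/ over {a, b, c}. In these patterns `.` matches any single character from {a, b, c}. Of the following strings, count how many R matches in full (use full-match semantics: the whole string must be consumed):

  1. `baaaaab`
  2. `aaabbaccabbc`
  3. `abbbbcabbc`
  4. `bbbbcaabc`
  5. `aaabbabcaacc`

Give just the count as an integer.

1 → no match — must end with `bc`
2 → no match
3 → match
4 → match
5 → no match — must end with `bc`
Total matched: 2

2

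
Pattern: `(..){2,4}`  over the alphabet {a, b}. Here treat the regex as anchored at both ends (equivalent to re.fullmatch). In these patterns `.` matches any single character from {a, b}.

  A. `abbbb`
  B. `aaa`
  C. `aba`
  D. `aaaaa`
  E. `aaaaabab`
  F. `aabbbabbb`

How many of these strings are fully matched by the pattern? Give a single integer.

1

A → no match
B → no match
C → no match
D → no match
E → match
F → no match
Total matched: 1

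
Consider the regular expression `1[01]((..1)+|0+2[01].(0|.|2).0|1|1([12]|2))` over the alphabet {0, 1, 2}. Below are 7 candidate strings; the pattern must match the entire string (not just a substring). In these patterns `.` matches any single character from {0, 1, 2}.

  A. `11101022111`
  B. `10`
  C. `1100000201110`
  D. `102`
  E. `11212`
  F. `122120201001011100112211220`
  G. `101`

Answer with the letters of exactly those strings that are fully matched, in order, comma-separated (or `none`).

C, G

A → no match
B → no match
C → match
D → no match
E → no match
F → no match
G → match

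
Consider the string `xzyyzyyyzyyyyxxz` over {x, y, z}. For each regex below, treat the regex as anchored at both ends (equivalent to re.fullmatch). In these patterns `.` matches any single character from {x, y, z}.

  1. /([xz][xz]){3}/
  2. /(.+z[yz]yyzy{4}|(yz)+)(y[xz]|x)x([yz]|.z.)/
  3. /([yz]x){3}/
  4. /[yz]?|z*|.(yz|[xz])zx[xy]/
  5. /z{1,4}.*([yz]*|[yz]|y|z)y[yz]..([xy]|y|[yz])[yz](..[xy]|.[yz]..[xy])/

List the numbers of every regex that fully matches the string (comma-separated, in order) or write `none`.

1 → no match
2 → match
3 → no match — must end with `x`
4 → no match
5 → no match — must start with `z`

2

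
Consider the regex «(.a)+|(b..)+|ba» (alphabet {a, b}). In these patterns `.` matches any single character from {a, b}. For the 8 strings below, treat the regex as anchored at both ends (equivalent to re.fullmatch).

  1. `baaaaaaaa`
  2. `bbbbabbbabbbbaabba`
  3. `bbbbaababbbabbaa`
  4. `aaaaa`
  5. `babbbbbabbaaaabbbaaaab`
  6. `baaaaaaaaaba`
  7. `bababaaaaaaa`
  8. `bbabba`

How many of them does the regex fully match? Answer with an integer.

1 → no match
2 → match
3 → no match
4 → no match
5 → no match
6 → match
7 → match
8 → match
Total matched: 4

4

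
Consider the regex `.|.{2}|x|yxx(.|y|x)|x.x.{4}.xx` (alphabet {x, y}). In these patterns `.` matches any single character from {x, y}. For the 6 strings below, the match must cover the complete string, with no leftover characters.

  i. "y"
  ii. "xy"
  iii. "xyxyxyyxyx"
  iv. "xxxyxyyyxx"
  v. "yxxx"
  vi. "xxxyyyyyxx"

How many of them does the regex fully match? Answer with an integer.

i → match
ii → match
iii → no match
iv → match
v → match
vi → match
Total matched: 5

5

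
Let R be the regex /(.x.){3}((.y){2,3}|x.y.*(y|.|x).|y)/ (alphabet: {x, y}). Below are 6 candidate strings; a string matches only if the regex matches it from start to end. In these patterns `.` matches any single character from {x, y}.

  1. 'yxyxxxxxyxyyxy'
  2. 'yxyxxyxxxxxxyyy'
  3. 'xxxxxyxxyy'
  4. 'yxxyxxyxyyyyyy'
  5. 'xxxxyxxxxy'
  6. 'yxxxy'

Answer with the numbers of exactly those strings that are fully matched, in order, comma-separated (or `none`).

1, 3

1 → match
2 → no match
3 → match
4 → no match
5 → no match
6 → no match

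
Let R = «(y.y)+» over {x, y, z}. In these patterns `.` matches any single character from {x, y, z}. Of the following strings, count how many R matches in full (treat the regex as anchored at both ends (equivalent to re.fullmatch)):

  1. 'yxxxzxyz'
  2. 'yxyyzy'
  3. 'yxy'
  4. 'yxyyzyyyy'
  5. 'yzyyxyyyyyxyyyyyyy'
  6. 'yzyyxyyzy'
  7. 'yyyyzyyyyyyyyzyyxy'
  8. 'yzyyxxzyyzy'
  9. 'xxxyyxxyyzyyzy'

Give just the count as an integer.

6

1 → no match — must end with 'y'
2 → match
3 → match
4 → match
5 → match
6 → match
7 → match
8 → no match
9 → no match — must start with 'y'
Total matched: 6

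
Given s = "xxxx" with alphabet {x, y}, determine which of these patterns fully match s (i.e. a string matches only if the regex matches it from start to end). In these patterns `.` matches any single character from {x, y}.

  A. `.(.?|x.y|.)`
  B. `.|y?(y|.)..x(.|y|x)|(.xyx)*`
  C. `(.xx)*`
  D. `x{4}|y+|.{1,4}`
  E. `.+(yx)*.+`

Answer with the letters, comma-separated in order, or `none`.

D, E

A → no match
B → no match
C → no match
D → match
E → match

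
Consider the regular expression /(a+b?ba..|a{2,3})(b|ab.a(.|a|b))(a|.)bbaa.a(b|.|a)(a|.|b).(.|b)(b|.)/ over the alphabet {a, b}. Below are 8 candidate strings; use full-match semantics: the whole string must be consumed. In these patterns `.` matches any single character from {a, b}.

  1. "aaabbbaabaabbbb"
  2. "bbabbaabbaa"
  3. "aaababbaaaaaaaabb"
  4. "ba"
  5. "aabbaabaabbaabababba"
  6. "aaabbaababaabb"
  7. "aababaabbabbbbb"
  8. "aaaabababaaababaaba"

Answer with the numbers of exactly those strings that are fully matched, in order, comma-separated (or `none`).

none

1 → no match
2 → no match — must start with "a"
3 → no match
4 → no match — must start with "a"
5 → no match
6 → no match
7 → no match
8 → no match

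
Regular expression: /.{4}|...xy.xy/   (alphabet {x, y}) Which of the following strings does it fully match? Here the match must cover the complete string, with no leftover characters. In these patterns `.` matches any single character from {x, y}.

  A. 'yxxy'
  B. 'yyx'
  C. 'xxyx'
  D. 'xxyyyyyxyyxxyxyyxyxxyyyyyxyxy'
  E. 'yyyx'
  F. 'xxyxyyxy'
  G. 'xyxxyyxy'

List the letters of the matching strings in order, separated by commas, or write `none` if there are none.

A → match
B → no match
C → match
D → no match
E → match
F → match
G → match

A, C, E, F, G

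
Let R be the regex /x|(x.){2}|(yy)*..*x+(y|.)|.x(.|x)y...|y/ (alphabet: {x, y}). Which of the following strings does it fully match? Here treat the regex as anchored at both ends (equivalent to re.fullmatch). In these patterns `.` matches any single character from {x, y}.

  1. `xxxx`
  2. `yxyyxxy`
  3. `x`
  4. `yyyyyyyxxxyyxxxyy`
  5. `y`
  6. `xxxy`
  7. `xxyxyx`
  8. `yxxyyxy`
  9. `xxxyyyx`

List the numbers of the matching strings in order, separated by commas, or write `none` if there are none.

1. `xxxx` → match
2. `yxyyxxy` → match
3. `x` → match
4 → no match
5. `y` → match
6. `xxxy` → match
7. `xxyxyx` → no match
8. `yxxyyxy` → match
9. `xxxyyyx` → match

1, 2, 3, 5, 6, 8, 9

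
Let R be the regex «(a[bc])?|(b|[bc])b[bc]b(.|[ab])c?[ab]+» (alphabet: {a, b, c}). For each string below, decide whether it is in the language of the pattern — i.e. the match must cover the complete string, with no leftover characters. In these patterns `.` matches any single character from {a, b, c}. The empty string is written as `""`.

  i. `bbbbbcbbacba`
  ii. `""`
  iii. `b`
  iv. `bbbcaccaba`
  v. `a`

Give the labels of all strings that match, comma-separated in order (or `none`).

i → no match
ii → match
iii → no match
iv → no match
v → no match

ii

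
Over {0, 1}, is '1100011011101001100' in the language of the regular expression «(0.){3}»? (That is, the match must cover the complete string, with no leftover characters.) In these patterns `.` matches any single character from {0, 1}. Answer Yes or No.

Every match must start with '0', but '1100011011101001100' does not.

No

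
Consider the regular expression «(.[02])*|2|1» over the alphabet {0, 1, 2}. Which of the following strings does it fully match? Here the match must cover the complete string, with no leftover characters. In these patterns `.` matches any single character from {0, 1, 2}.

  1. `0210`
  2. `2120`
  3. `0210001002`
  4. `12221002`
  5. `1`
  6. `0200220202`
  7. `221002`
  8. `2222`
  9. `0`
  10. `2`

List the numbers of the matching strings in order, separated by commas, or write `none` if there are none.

1 → match
2 → no match
3 → match
4 → match
5 → match
6 → match
7 → match
8 → match
9 → no match
10 → match

1, 3, 4, 5, 6, 7, 8, 10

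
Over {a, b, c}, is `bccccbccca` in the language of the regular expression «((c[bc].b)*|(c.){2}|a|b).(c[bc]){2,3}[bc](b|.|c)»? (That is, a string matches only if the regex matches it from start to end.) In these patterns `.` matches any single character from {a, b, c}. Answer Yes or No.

Yes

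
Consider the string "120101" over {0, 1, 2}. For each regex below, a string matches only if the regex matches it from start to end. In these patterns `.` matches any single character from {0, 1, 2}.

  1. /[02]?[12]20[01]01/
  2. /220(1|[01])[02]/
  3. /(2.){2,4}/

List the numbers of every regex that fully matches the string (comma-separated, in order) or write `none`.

1

1 → match
2 → no match — must start with "220"
3 → no match — must start with "2"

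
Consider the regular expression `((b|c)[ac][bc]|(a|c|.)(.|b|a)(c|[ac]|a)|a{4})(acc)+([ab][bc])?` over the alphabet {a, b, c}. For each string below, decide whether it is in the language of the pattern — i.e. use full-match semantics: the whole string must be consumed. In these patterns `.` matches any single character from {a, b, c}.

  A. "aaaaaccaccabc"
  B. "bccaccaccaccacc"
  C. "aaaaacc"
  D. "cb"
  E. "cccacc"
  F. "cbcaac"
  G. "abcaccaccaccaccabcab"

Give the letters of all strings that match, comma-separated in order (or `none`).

A → no match
B → match
C → match
D → no match
E → match
F → no match
G → no match

B, C, E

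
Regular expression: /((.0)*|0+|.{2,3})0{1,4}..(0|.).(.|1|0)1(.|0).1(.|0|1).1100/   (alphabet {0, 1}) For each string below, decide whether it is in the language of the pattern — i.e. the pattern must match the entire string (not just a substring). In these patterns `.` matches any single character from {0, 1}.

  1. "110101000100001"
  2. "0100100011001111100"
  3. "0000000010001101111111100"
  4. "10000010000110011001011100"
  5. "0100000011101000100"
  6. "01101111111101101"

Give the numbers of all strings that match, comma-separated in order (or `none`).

2, 4

1 → no match — must end with "1100"
2 → match
3 → no match
4 → match
5 → no match — must end with "1100"
6 → no match — must end with "1100"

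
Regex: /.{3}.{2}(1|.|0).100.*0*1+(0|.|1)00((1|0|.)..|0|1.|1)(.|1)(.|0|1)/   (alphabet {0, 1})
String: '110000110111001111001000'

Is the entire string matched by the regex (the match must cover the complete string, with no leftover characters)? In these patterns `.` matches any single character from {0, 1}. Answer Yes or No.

No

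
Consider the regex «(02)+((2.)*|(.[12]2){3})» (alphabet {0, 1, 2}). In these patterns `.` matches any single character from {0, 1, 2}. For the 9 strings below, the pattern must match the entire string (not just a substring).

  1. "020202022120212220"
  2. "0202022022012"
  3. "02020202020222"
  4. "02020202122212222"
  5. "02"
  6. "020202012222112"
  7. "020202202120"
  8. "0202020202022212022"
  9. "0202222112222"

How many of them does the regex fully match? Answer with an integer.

1 → match
2 → match
3 → match
4 → match
5 → match
6 → match
7 → match
8 → match
9 → match
Total matched: 9

9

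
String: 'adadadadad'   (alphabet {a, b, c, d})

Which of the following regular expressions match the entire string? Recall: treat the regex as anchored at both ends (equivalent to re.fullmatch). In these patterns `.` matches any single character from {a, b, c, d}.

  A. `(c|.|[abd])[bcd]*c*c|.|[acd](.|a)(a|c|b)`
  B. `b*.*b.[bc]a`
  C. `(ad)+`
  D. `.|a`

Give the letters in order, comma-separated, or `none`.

C

A → no match
B → no match — must end with 'a'
C → match
D → no match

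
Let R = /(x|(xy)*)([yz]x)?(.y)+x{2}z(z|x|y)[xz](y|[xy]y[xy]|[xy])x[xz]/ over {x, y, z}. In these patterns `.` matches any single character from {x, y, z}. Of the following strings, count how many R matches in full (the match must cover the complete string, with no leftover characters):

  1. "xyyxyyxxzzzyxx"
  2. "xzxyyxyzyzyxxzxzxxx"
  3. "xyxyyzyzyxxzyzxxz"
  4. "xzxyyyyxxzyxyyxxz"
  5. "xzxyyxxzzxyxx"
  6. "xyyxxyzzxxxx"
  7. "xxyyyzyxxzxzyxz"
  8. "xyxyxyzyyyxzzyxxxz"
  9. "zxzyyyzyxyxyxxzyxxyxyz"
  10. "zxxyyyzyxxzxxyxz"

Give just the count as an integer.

1 → match
2 → match
3 → match
4 → match
5 → match
6 → no match
7 → match
8 → no match
9 → no match
10 → match
Total matched: 7

7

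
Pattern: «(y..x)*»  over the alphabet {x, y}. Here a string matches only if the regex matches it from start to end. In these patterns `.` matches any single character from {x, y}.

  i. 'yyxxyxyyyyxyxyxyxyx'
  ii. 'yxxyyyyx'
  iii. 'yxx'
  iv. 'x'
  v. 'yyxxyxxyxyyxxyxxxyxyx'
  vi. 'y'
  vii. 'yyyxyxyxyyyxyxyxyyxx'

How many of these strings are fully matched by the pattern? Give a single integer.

1

i → no match
ii → no match
iii → no match
iv → no match
v → no match
vi → no match
vii → match
Total matched: 1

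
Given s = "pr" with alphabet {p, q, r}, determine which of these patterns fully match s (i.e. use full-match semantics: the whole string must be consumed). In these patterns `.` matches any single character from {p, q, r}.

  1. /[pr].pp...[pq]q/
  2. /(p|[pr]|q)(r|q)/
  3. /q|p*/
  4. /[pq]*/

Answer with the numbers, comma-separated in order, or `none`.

2

1 → no match — must end with "q"
2 → match
3 → no match
4 → no match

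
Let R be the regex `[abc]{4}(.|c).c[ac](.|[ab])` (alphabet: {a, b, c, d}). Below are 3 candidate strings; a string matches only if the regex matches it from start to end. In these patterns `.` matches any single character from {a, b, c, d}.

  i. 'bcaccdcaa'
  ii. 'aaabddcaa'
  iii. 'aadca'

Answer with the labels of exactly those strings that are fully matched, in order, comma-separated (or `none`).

i, ii

i. 'bcaccdcaa' → match
ii. 'aaabddcaa' → match
iii. 'aadca' → no match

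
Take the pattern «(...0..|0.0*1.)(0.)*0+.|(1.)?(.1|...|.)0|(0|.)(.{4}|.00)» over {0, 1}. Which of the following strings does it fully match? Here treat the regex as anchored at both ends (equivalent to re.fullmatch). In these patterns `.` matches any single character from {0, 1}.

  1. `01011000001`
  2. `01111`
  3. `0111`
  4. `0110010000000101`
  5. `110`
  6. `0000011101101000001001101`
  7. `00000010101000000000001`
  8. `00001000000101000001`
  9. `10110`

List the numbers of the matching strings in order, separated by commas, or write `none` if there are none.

1 → match
2 → match
3 → no match
4 → match
5 → match
6 → no match
7 → no match
8 → match
9 → match

1, 2, 4, 5, 8, 9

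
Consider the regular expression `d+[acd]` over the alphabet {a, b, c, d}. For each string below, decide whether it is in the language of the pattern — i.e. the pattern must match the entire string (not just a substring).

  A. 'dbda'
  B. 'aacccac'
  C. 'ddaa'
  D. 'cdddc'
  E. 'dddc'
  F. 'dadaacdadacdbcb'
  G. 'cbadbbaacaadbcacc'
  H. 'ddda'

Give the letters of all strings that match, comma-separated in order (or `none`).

E, H

A → no match
B → no match — must start with 'd'
C → no match
D → no match — must start with 'd'
E → match
F → no match
G → no match — must start with 'd'
H → match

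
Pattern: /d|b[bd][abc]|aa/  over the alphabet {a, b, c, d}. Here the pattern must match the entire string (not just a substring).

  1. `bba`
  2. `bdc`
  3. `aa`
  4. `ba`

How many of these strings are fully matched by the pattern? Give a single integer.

3

1. `bba` → match
2. `bdc` → match
3. `aa` → match
4. `ba` → no match
Total matched: 3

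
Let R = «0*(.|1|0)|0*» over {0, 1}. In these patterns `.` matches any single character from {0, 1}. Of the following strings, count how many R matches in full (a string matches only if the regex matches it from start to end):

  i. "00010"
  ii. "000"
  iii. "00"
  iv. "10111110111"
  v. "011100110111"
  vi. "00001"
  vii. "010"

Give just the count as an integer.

3

i → no match
ii → match
iii → match
iv → no match
v → no match
vi → match
vii → no match
Total matched: 3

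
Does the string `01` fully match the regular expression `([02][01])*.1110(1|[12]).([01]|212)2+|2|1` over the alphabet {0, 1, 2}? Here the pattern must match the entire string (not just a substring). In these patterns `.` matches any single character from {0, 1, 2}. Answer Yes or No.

No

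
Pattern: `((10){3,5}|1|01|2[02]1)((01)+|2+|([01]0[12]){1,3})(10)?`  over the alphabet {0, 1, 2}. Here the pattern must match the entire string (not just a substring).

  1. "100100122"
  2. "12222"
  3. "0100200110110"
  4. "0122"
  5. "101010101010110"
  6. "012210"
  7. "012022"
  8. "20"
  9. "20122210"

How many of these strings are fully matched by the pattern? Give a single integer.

6

1. "100100122" → no match
2. "12222" → match
3 → match
4. "0122" → match
5 → match
6. "012210" → match
7. "012022" → no match
8. "20" → no match
9. "20122210" → match
Total matched: 6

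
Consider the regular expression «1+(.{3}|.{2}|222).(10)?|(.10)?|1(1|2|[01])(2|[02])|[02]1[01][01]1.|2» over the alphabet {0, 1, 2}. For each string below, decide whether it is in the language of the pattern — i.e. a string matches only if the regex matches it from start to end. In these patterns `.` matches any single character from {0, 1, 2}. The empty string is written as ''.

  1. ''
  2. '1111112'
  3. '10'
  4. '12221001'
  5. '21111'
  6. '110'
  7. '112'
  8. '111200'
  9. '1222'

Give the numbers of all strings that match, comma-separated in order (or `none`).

1, 2, 6, 7, 8, 9

1 → match
2 → match
3 → no match
4 → no match
5 → no match
6 → match
7 → match
8 → match
9 → match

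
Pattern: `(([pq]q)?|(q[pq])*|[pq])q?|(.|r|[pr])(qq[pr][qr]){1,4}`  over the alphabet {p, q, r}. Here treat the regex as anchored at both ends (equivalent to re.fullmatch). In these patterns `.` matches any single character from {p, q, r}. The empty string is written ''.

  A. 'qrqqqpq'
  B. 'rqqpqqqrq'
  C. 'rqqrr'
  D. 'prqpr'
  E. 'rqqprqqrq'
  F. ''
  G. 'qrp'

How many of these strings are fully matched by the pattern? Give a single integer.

4

A → no match
B → match
C → match
D → no match
E → match
F → match
G → no match
Total matched: 4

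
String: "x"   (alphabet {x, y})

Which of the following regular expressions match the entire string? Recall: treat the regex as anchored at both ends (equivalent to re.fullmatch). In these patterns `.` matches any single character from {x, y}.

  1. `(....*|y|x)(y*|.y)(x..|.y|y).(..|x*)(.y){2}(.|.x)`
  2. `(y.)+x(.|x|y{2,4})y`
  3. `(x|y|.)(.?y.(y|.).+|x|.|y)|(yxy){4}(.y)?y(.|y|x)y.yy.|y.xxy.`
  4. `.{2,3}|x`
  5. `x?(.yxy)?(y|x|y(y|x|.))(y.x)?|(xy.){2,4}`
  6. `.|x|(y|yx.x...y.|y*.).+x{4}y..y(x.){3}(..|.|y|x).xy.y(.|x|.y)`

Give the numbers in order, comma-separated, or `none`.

1 → no match
2 → no match — must start with "y"
3 → no match
4 → match
5 → match
6 → match

4, 5, 6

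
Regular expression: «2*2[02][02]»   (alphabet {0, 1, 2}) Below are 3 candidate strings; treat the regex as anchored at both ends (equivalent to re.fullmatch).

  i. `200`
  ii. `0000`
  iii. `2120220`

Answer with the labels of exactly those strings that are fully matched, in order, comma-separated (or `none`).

i

i → match
ii → no match
iii → no match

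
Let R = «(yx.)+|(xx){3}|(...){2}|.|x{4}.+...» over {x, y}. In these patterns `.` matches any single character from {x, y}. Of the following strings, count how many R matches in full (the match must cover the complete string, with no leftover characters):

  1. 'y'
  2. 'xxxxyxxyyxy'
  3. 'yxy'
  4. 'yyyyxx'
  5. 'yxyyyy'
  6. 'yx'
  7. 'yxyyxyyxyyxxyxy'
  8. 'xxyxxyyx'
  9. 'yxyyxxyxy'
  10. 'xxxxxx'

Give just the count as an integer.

8

1 → match
2 → match
3 → match
4 → match
5 → match
6 → no match
7 → match
8 → no match
9 → match
10 → match
Total matched: 8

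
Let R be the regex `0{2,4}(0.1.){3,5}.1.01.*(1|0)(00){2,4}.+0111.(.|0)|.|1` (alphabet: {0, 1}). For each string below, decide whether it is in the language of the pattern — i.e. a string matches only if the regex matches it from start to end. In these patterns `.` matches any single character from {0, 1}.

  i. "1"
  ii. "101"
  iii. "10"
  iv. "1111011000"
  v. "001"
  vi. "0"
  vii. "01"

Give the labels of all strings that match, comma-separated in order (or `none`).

i, vi

i → match
ii → no match
iii → no match
iv → no match
v → no match
vi → match
vii → no match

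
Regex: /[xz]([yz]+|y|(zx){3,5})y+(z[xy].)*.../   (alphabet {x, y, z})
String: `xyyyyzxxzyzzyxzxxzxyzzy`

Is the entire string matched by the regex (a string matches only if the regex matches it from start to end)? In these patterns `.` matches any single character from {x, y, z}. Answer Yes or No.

Yes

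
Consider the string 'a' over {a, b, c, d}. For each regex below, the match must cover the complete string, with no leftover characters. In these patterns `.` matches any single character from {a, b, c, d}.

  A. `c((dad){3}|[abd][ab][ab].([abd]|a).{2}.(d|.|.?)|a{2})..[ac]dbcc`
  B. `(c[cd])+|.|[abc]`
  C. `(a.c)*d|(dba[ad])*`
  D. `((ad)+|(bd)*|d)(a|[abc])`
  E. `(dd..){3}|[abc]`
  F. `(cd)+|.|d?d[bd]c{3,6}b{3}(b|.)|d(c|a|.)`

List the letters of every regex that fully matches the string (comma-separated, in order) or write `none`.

A → no match — must start with 'c'
B → match
C → no match
D → match
E → match
F → match

B, D, E, F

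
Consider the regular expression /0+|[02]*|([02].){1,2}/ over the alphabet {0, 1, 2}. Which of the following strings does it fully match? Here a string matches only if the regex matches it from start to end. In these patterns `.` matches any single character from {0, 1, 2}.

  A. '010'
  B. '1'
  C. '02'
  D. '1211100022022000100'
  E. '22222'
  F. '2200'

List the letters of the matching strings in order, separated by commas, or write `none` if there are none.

C, E, F

A. '010' → no match
B. '1' → no match
C. '02' → match
D → no match
E. '22222' → match
F. '2200' → match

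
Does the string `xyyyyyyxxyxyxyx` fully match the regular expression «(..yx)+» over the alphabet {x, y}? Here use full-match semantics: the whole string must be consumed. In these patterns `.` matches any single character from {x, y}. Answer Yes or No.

No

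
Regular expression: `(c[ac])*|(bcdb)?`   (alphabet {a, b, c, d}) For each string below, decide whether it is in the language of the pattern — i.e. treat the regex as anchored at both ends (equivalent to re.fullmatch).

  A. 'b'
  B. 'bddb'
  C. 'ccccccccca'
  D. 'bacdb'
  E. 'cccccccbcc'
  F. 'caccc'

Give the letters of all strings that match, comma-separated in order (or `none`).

C

A → no match
B → no match
C → match
D → no match
E → no match
F → no match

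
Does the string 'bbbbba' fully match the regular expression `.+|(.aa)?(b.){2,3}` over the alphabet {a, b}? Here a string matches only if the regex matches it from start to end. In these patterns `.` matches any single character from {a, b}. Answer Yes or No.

Yes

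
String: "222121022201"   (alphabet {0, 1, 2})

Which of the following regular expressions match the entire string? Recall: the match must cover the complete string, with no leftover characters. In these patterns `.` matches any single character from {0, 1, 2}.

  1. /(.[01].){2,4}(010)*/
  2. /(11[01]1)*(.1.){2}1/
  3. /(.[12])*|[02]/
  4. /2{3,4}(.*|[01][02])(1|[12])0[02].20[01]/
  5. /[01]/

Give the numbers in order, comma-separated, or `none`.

3, 4

1 → no match
2 → no match
3 → match
4 → match
5 → no match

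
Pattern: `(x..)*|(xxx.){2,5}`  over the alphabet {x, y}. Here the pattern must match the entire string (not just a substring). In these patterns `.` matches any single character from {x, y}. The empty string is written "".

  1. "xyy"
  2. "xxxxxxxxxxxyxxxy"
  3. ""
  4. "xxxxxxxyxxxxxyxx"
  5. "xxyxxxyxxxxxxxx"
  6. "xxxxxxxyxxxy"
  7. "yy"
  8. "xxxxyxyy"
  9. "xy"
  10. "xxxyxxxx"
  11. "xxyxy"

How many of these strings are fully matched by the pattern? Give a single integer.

5

1 → match
2 → match
3 → match
4 → no match
5 → no match
6 → match
7 → no match
8 → no match
9 → no match
10 → match
11 → no match
Total matched: 5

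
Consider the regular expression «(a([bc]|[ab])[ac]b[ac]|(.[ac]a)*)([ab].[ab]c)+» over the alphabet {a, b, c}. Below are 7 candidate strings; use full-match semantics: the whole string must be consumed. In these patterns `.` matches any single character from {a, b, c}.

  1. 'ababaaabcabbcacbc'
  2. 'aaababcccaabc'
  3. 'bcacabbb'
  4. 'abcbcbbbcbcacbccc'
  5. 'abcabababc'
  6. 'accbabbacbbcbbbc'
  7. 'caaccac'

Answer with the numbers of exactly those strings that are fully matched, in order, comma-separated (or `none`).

1

1 → match
2 → no match
3 → no match — must end with 'c'
4 → no match
5 → no match
6 → no match
7 → no match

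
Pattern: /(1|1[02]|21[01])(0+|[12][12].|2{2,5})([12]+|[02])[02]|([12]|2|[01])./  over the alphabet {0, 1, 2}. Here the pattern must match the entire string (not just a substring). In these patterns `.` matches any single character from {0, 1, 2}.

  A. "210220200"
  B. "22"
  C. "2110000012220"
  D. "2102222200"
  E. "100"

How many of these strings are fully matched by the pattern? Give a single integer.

A. "210220200" → no match
B. "22" → match
C → match
D. "2102222200" → match
E. "100" → no match
Total matched: 3

3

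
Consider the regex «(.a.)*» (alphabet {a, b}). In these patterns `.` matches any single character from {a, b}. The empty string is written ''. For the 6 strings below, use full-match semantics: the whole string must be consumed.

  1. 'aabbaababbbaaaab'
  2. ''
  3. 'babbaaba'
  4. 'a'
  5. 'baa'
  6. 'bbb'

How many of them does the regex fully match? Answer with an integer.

1 → no match
2 → match
3 → no match
4 → no match
5 → match
6 → no match
Total matched: 2

2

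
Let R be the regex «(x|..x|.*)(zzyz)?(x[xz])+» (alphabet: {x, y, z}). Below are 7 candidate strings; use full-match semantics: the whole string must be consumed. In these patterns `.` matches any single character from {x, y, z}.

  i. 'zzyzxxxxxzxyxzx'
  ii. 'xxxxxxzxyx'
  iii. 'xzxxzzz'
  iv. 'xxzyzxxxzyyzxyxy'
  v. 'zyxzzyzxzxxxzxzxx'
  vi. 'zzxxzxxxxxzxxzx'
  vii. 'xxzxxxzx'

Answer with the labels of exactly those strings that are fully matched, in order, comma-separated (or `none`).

v

i → no match
ii. 'xxxxxxzxyx' → no match
iii. 'xzxxzzz' → no match
iv → no match
v → match
vi → no match
vii. 'xxzxxxzx' → no match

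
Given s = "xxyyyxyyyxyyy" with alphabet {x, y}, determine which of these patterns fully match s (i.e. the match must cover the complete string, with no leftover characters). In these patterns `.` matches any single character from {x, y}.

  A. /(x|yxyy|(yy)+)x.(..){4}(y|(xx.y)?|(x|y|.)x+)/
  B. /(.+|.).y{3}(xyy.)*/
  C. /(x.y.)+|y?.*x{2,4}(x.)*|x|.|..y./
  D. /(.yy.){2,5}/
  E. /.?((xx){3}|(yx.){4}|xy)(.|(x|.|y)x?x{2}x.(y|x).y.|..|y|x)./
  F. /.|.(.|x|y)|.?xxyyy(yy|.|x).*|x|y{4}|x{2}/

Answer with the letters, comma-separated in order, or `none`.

B, F

A → no match
B → match
C → no match
D → no match
E → no match
F → match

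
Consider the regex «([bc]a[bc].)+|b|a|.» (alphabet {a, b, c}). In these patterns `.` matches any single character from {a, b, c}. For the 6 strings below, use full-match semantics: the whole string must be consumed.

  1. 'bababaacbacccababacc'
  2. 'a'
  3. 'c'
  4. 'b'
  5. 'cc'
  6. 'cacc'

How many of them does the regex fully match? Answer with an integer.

1 → no match
2 → match
3 → match
4 → match
5 → no match
6 → match
Total matched: 4

4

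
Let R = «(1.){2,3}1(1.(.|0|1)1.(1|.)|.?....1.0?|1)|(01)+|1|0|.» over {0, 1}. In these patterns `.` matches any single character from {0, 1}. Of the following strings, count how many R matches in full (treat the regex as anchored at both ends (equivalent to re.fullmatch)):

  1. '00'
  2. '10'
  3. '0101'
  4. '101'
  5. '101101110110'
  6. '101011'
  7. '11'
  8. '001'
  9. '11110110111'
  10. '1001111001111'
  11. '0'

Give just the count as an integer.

3

1. '00' → no match
2. '10' → no match
3. '0101' → match
4. '101' → no match
5. '101101110110' → no match
6. '101011' → match
7. '11' → no match
8. '001' → no match
9. '11110110111' → no match
10 → no match
11. '0' → match
Total matched: 3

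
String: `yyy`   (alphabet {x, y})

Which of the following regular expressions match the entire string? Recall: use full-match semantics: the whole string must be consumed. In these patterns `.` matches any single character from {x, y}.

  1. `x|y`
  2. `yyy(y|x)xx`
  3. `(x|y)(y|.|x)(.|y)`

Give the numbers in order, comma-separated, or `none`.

1 → no match
2 → no match — must end with `xx`
3 → match

3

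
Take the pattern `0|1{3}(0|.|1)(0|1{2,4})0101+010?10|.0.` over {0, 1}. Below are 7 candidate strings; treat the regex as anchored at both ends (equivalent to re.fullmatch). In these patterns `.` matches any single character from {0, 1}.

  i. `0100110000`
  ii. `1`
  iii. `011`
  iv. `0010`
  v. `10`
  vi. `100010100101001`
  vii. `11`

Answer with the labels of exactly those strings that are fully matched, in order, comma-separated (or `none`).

i → no match
ii → no match
iii → no match
iv → no match
v → no match
vi → no match
vii → no match

none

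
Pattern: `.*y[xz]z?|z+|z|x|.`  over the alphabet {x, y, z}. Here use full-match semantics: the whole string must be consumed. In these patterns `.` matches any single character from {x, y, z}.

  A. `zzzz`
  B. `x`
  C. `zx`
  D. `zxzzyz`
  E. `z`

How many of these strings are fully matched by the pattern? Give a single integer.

A → match
B → match
C → no match
D → match
E → match
Total matched: 4

4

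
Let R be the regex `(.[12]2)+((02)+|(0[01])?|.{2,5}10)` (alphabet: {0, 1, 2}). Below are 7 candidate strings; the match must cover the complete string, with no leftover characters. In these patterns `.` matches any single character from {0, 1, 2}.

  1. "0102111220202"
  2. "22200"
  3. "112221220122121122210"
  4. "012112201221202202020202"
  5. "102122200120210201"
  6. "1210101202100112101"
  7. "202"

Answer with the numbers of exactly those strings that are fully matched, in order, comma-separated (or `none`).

1 → no match
2 → match
3 → no match
4 → no match
5 → no match
6 → no match
7 → no match

2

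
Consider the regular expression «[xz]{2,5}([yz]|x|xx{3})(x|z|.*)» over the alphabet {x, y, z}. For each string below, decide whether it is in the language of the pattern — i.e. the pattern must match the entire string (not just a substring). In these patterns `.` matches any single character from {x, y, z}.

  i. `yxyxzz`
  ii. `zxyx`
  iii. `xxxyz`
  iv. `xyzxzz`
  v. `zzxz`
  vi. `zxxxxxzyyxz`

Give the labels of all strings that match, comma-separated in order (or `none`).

ii, iii, v, vi

i. `yxyxzz` → no match
ii. `zxyx` → match
iii. `xxxyz` → match
iv. `xyzxzz` → no match
v. `zzxz` → match
vi. `zxxxxxzyyxz` → match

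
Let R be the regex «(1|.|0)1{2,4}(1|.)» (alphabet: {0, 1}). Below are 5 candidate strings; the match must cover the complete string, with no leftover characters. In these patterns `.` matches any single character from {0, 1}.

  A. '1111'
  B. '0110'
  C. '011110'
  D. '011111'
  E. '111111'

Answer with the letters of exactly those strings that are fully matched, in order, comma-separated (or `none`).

A, B, C, D, E

A. '1111' → match
B. '0110' → match
C. '011110' → match
D. '011111' → match
E. '111111' → match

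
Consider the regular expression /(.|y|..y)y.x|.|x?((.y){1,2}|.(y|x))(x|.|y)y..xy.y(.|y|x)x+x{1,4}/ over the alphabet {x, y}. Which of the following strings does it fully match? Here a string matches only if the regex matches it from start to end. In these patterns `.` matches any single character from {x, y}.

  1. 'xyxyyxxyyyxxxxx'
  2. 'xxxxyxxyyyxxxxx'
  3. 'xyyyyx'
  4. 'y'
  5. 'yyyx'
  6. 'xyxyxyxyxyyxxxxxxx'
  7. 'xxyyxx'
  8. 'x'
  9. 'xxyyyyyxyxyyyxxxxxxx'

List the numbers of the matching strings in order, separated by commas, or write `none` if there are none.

1 → match
2 → no match
3 → match
4 → match
5 → match
6 → match
7 → match
8 → match
9 → match

1, 3, 4, 5, 6, 7, 8, 9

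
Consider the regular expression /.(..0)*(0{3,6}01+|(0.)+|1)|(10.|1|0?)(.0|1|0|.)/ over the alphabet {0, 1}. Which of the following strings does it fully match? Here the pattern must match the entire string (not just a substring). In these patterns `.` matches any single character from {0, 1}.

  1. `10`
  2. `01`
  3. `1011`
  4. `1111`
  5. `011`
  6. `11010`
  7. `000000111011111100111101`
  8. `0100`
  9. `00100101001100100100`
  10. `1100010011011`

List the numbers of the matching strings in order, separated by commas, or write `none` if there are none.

1 → match
2 → match
3 → match
4 → no match
5 → no match
6 → no match
7 → no match
8 → no match
9 → match
10 → no match

1, 2, 3, 9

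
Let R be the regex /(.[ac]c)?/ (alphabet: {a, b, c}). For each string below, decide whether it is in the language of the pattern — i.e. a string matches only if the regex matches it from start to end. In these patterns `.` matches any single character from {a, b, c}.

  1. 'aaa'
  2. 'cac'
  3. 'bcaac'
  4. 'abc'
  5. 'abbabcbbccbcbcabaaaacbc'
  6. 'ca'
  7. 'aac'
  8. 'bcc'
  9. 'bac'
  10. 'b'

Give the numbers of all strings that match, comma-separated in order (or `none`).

2, 7, 8, 9

1. 'aaa' → no match
2. 'cac' → match
3. 'bcaac' → no match
4. 'abc' → no match
5 → no match
6. 'ca' → no match
7. 'aac' → match
8. 'bcc' → match
9. 'bac' → match
10. 'b' → no match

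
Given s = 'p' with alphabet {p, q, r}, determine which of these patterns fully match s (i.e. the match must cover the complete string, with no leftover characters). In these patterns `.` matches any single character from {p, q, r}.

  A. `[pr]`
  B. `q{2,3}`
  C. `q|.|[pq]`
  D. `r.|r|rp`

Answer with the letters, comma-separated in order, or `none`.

A → match
B → no match — must start with 'q'
C → match
D → no match

A, C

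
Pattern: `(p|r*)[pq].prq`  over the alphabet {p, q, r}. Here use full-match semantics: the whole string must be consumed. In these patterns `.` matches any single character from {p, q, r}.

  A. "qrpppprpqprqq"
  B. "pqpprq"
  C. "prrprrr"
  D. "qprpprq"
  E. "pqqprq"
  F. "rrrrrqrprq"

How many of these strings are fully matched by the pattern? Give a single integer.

A → no match — must end with "prq"
B. "pqpprq" → match
C. "prrprrr" → no match — must end with "prq"
D. "qprpprq" → no match
E. "pqqprq" → match
F. "rrrrrqrprq" → match
Total matched: 3

3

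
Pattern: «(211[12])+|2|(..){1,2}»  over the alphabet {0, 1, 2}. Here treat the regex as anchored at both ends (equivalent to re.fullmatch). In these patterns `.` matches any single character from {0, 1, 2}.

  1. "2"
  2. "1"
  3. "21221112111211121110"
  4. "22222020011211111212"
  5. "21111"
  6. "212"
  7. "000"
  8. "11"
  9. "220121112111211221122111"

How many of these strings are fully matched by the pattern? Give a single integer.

2

1 → match
2 → no match
3 → no match
4 → no match
5 → no match
6 → no match
7 → no match
8 → match
9 → no match
Total matched: 2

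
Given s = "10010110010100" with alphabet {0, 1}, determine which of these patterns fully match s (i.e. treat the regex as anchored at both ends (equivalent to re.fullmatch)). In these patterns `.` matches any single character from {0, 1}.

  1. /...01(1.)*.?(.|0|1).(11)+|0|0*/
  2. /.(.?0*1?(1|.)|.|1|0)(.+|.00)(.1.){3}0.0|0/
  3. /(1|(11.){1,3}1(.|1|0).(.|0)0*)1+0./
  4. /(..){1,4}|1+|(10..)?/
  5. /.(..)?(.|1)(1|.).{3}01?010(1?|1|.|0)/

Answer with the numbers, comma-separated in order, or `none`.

5

1 → no match
2 → no match
3 → no match
4 → no match
5 → match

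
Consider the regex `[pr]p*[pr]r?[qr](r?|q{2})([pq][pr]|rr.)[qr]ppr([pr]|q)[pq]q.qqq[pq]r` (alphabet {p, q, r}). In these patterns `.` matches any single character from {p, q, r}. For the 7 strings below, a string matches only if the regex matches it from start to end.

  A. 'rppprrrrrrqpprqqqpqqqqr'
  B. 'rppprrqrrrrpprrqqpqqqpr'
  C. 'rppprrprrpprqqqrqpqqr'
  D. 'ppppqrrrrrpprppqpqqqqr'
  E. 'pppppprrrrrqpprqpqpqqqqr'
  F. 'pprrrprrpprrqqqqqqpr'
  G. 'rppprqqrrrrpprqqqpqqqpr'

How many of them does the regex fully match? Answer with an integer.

6

A → match
B → match
C → no match
D → match
E → match
F → match
G → match
Total matched: 6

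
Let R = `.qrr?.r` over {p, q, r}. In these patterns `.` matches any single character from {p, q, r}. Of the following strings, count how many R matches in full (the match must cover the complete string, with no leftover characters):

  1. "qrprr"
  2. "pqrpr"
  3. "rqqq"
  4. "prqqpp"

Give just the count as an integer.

1 → no match
2 → match
3 → no match — must end with "r"
4 → no match — must end with "r"
Total matched: 1

1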